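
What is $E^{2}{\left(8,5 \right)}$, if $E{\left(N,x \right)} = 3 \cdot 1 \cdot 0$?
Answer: $0$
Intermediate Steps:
$E{\left(N,x \right)} = 0$ ($E{\left(N,x \right)} = 3 \cdot 0 = 0$)
$E^{2}{\left(8,5 \right)} = 0^{2} = 0$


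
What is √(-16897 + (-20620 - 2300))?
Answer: I*√39817 ≈ 199.54*I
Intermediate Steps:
√(-16897 + (-20620 - 2300)) = √(-16897 - 22920) = √(-39817) = I*√39817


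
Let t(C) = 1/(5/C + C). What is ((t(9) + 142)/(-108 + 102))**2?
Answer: 149352841/266256 ≈ 560.94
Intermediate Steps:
t(C) = 1/(C + 5/C)
((t(9) + 142)/(-108 + 102))**2 = ((9/(5 + 9**2) + 142)/(-108 + 102))**2 = ((9/(5 + 81) + 142)/(-6))**2 = ((9/86 + 142)*(-1/6))**2 = ((12221/86)*(-1/6))**2 = (-12221/516)**2 = 149352841/266256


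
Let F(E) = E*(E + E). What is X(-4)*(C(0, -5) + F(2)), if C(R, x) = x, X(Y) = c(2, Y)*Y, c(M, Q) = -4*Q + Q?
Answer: -144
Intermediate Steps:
c(M, Q) = -3*Q
F(E) = 2*E² (F(E) = E*(2*E) = 2*E²)
X(Y) = -3*Y² (X(Y) = (-3*Y)*Y = -3*Y²)
X(-4)*(C(0, -5) + F(2)) = (-3*(-4)²)*(-5 + 2*2²) = (-3*16)*(-5 + 2*4) = -48*(-5 + 8) = -48*3 = -144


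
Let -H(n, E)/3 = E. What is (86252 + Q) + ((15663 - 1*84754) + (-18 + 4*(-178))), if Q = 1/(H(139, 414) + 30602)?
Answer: 482414161/29360 ≈ 16431.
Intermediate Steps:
H(n, E) = -3*E
Q = 1/29360 (Q = 1/(-3*414 + 30602) = 1/(-1242 + 30602) = 1/29360 ≈ 3.4060e-5)
(86252 + Q) + ((15663 - 1*84754) + (-18 + 4*(-178))) = (86252 + 1/29360) + ((15663 - 1*84754) + (-18 + 4*(-178))) = 2532358721/29360 + ((15663 - 84754) + (-18 - 712)) = 2532358721/29360 + (-69091 - 730) = 2532358721/29360 - 69821 = 482414161/29360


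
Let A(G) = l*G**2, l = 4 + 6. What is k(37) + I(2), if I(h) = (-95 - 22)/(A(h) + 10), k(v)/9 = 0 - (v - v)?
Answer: -117/50 ≈ -2.3400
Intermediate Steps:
l = 10
A(G) = 10*G**2
k(v) = 0 (k(v) = 9*(0 - (v - v)) = 9*(0 - 1*0) = 9*(0 + 0) = 9*0 = 0)
I(h) = -117/(10 + 10*h**2) (I(h) = (-95 - 22)/(10*h**2 + 10) = -117/(10 + 10*h**2))
k(37) + I(2) = 0 - 117/(10 + 10*2**2) = 0 - 117/(10 + 10*4) = 0 - 117/(10 + 40) = 0 - 117/50 = -117/50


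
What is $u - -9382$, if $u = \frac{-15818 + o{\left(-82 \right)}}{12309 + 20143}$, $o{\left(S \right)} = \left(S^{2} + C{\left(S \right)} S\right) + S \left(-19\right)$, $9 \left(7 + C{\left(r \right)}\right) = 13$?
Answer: $\frac{685029563}{73017} \approx 9381.8$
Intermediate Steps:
$C{\left(r \right)} = - \frac{50}{9}$ ($C{\left(r \right)} = -7 + \frac{1}{9} \cdot 13 = -7 + \frac{13}{9} = - \frac{50}{9}$)
$o{\left(S \right)} = S^{2} - \frac{221 S}{9}$ ($o{\left(S \right)} = \left(S^{2} - \frac{50 S}{9}\right) + S \left(-19\right) = \left(S^{2} - \frac{50 S}{9}\right) - 19 S = S^{2} - \frac{221 S}{9}$)
$u = - \frac{15931}{73017}$ ($u = \frac{-15818 + \frac{1}{9} \left(-82\right) \left(-221 + 9 \left(-82\right)\right)}{12309 + 20143} = \frac{-15818 + \frac{1}{9} \left(-82\right) \left(-221 - 738\right)}{32452} = \left(-15818 + \frac{1}{9} \left(-82\right) \left(-959\right)\right) \frac{1}{32452} = \left(-15818 + \frac{78638}{9}\right) \frac{1}{32452} = \left(- \frac{63724}{9}\right) \frac{1}{32452} = - \frac{15931}{73017} \approx -0.21818$)
$u - -9382 = - \frac{15931}{73017} - -9382 = - \frac{15931}{73017} + 9382 = \frac{685029563}{73017}$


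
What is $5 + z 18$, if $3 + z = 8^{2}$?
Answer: $1103$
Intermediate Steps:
$z = 61$ ($z = -3 + 8^{2} = -3 + 64 = 61$)
$5 + z 18 = 5 + 61 \cdot 18 = 5 + 1098 = 1103$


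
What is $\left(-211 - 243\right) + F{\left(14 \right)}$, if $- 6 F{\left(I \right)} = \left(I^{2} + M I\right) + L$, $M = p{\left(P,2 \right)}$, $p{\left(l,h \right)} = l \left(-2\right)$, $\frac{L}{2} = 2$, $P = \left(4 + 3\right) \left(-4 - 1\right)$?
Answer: $- \frac{1952}{3} \approx -650.67$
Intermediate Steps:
$P = -35$ ($P = 7 \left(-5\right) = -35$)
$L = 4$ ($L = 2 \cdot 2 = 4$)
$p{\left(l,h \right)} = - 2 l$
$M = 70$ ($M = \left(-2\right) \left(-35\right) = 70$)
$F{\left(I \right)} = - \frac{2}{3} - \frac{35 I}{3} - \frac{I^{2}}{6}$ ($F{\left(I \right)} = - \frac{\left(I^{2} + 70 I\right) + 4}{6} = - \frac{4 + I^{2} + 70 I}{6} = - \frac{2}{3} - \frac{35 I}{3} - \frac{I^{2}}{6}$)
$\left(-211 - 243\right) + F{\left(14 \right)} = \left(-211 - 243\right) - \left(164 + \frac{98}{3}\right) = -454 - \frac{590}{3} = - \frac{1952}{3}$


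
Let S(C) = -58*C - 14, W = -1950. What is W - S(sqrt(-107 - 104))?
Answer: -1936 + 58*I*sqrt(211) ≈ -1936.0 + 842.5*I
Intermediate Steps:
S(C) = -14 - 58*C
W - S(sqrt(-107 - 104)) = -1950 - (-14 - 58*sqrt(-107 - 104)) = -1950 - (-14 - 58*I*sqrt(211)) = -1950 + (14 + 58*I*sqrt(211)) = -1936 + 58*I*sqrt(211)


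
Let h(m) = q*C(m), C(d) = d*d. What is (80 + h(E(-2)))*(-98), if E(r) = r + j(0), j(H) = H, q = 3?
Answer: -9016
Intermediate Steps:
C(d) = d²
E(r) = r (E(r) = r + 0 = r)
h(m) = 3*m²
(80 + h(E(-2)))*(-98) = (80 + 3*(-2)²)*(-98) = (80 + 3*4)*(-98) = (80 + 12)*(-98) = 92*(-98) = -9016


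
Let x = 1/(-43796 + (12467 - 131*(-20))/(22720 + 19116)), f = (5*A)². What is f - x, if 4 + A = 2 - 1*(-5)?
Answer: 412252774861/1832234369 ≈ 225.00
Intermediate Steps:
A = 3 (A = -4 + (2 - 1*(-5)) = -4 + (2 + 5) = -4 + 7 = 3)
f = 225 (f = (5*3)² = 15² = 225)
x = -41836/1832234369 (x = 1/(-43796 + (12467 + 2620)/41836) = 1/(-43796 + 15087*(1/41836)) = 1/(-43796 + 15087/41836) = 1/(-1832234369/41836) = -41836/1832234369 ≈ -2.2833e-5)
f - x = 225 - 1*(-41836/1832234369) = 225 + 41836/1832234369 = 412252774861/1832234369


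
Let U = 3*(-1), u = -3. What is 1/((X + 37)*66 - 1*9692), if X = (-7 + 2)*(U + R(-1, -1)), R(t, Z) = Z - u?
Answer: -1/6920 ≈ -0.00014451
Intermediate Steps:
U = -3
R(t, Z) = 3 + Z (R(t, Z) = Z - 1*(-3) = Z + 3 = 3 + Z)
X = 5 (X = (-7 + 2)*(-3 + (3 - 1)) = -5*(-3 + 2) = -5*(-1) = 5)
1/((X + 37)*66 - 1*9692) = 1/((5 + 37)*66 - 1*9692) = 1/(42*66 - 9692) = 1/(2772 - 9692) = 1/(-6920) = -1/6920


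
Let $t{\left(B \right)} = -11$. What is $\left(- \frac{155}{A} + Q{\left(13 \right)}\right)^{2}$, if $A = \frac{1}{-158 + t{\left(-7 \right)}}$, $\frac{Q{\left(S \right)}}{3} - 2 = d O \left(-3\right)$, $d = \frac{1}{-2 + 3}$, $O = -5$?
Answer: $688852516$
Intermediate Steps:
$d = 1$ ($d = 1^{-1} = 1$)
$Q{\left(S \right)} = 51$ ($Q{\left(S \right)} = 6 + 3 \cdot 1 \left(-5\right) \left(-3\right) = 6 + 3 \left(\left(-5\right) \left(-3\right)\right) = 6 + 3 \cdot 15 = 6 + 45 = 51$)
$A = - \frac{1}{169}$ ($A = \frac{1}{-158 - 11} = \frac{1}{-169} = - \frac{1}{169} \approx -0.0059172$)
$\left(- \frac{155}{A} + Q{\left(13 \right)}\right)^{2} = \left(- \frac{155}{- \frac{1}{169}} + 51\right)^{2} = \left(\left(-155\right) \left(-169\right) + 51\right)^{2} = \left(26195 + 51\right)^{2} = 26246^{2} = 688852516$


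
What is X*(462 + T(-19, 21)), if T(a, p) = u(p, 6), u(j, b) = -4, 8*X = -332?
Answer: -19007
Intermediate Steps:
X = -83/2 (X = (1/8)*(-332) = -83/2 ≈ -41.500)
T(a, p) = -4
X*(462 + T(-19, 21)) = -83*(462 - 4)/2 = -83/2*458 = -19007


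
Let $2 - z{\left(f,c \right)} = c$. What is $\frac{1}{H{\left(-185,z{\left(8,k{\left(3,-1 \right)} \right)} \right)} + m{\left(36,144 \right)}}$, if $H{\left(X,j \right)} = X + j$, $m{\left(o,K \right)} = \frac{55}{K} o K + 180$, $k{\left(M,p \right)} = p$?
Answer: $\frac{1}{1978} \approx 0.00050556$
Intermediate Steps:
$z{\left(f,c \right)} = 2 - c$
$m{\left(o,K \right)} = 180 + 55 o$ ($m{\left(o,K \right)} = \frac{55 o}{K} K + 180 = 55 o + 180 = 180 + 55 o$)
$\frac{1}{H{\left(-185,z{\left(8,k{\left(3,-1 \right)} \right)} \right)} + m{\left(36,144 \right)}} = \frac{1}{\left(-185 + \left(2 - -1\right)\right) + \left(180 + 55 \cdot 36\right)} = \frac{1}{\left(-185 + \left(2 + 1\right)\right) + \left(180 + 1980\right)} = \frac{1}{\left(-185 + 3\right) + 2160} = \frac{1}{-182 + 2160} = \frac{1}{1978}$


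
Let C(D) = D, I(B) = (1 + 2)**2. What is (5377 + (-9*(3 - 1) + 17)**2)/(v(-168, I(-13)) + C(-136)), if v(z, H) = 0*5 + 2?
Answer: -2689/67 ≈ -40.134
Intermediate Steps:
I(B) = 9 (I(B) = 3**2 = 9)
v(z, H) = 2 (v(z, H) = 0 + 2 = 2)
(5377 + (-9*(3 - 1) + 17)**2)/(v(-168, I(-13)) + C(-136)) = (5377 + (-9*(3 - 1) + 17)**2)/(2 - 136) = (5377 + (-9*2 + 17)**2)/(-134) = (5377 + (-18 + 17)**2)*(-1/134) = (5377 + (-1)**2)*(-1/134) = (5377 + 1)*(-1/134) = 5378*(-1/134) = -2689/67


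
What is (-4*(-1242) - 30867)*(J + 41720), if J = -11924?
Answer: -771686604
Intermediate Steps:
(-4*(-1242) - 30867)*(J + 41720) = (-4*(-1242) - 30867)*(-11924 + 41720) = (4968 - 30867)*29796 = -25899*29796 = -771686604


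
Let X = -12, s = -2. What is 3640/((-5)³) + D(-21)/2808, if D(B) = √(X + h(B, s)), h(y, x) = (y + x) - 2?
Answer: -728/25 + I*√37/2808 ≈ -29.12 + 0.0021662*I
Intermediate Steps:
h(y, x) = -2 + x + y (h(y, x) = (x + y) - 2 = -2 + x + y)
D(B) = √(-16 + B) (D(B) = √(-12 + (-2 - 2 + B)) = √(-12 + (-4 + B)) = √(-16 + B))
3640/((-5)³) + D(-21)/2808 = 3640/((-5)³) + √(-16 - 21)/2808 = 3640/(-125) + √(-37)*(1/2808) = 3640*(-1/125) + (I*√37)*(1/2808) = -728/25 + I*√37/2808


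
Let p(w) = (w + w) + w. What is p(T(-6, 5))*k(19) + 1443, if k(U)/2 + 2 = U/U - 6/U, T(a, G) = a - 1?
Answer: 28467/19 ≈ 1498.3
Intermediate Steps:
T(a, G) = -1 + a
p(w) = 3*w (p(w) = 2*w + w = 3*w)
k(U) = -2 - 12/U (k(U) = -4 + 2*(U/U - 6/U) = -4 + 2*(1 - 6/U) = -4 + (2 - 12/U) = -2 - 12/U)
p(T(-6, 5))*k(19) + 1443 = (3*(-1 - 6))*(-2 - 12/19) + 1443 = (3*(-7))*(-2 - 12*1/19) + 1443 = -21*(-2 - 12/19) + 1443 = -21*(-50/19) + 1443 = 1050/19 + 1443 = 28467/19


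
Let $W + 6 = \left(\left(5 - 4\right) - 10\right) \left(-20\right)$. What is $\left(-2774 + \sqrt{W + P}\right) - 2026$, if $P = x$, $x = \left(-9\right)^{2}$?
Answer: $-4800 + \sqrt{255} \approx -4784.0$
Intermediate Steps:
$W = 174$ ($W = -6 + \left(\left(5 - 4\right) - 10\right) \left(-20\right) = -6 + \left(1 - 10\right) \left(-20\right) = -6 - -180 = -6 + 180 = 174$)
$x = 81$
$P = 81$
$\left(-2774 + \sqrt{W + P}\right) - 2026 = \left(-2774 + \sqrt{174 + 81}\right) - 2026 = \left(-2774 + \sqrt{255}\right) - 2026 = -4800 + \sqrt{255}$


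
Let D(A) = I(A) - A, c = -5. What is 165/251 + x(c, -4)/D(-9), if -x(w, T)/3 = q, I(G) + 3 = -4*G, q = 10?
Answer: -100/1757 ≈ -0.056915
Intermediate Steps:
I(G) = -3 - 4*G
x(w, T) = -30 (x(w, T) = -3*10 = -30)
D(A) = -3 - 5*A (D(A) = (-3 - 4*A) - A = -3 - 5*A)
165/251 + x(c, -4)/D(-9) = 165/251 - 30/(-3 - 5*(-9)) = 165*(1/251) - 30/(-3 + 45) = 165/251 - 30/42 = 165/251 - 30*1/42 = 165/251 - 5/7 = -100/1757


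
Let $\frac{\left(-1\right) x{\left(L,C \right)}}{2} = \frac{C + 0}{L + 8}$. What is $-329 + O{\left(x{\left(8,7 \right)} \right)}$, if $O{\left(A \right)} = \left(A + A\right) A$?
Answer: $- \frac{10479}{32} \approx -327.47$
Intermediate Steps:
$x{\left(L,C \right)} = - \frac{2 C}{8 + L}$ ($x{\left(L,C \right)} = - 2 \frac{C + 0}{L + 8} = - 2 \frac{C}{8 + L} = - \frac{2 C}{8 + L}$)
$O{\left(A \right)} = 2 A^{2}$ ($O{\left(A \right)} = 2 A A = 2 A^{2}$)
$-329 + O{\left(x{\left(8,7 \right)} \right)} = -329 + 2 \left(\left(-2\right) 7 \frac{1}{8 + 8}\right)^{2} = -329 + 2 \left(\left(-2\right) 7 \cdot \frac{1}{16}\right)^{2} = -329 + 2 \left(- \frac{7}{8}\right)^{2} = -329 + 2 \cdot \frac{49}{64} = -329 + \frac{49}{32} = - \frac{10479}{32}$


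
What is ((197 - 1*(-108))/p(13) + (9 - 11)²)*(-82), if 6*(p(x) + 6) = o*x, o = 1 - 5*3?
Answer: 39278/109 ≈ 360.35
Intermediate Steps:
o = -14 (o = 1 - 15 = -14)
p(x) = -6 - 7*x/3 (p(x) = -6 + (-14*x)/6 = -6 - 7*x/3)
((197 - 1*(-108))/p(13) + (9 - 11)²)*(-82) = ((197 - 1*(-108))/(-6 - 7/3*13) + (9 - 11)²)*(-82) = ((197 + 108)/(-6 - 91/3) + (-2)²)*(-82) = (305/(-109/3) + 4)*(-82) = (305*(-3/109) + 4)*(-82) = (-915/109 + 4)*(-82) = -479/109*(-82) = 39278/109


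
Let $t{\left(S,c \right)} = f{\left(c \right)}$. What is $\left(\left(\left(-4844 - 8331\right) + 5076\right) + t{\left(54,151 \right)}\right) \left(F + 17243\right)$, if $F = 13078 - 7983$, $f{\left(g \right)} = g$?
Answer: $-177542424$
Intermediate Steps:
$F = 5095$
$t{\left(S,c \right)} = c$
$\left(\left(\left(-4844 - 8331\right) + 5076\right) + t{\left(54,151 \right)}\right) \left(F + 17243\right) = \left(\left(\left(-4844 - 8331\right) + 5076\right) + 151\right) \left(5095 + 17243\right) = \left(\left(-13175 + 5076\right) + 151\right) 22338 = \left(-8099 + 151\right) 22338 = \left(-7948\right) 22338 = -177542424$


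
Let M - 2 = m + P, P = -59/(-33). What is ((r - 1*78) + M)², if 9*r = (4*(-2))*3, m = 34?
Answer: 2002225/1089 ≈ 1838.6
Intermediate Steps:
P = 59/33 (P = -59*(-1/33) = 59/33 ≈ 1.7879)
r = -8/3 (r = ((4*(-2))*3)/9 = (-8*3)/9 = (⅑)*(-24) = -8/3 ≈ -2.6667)
M = 1247/33 (M = 2 + (34 + 59/33) = 2 + 1181/33 = 1247/33 ≈ 37.788)
((r - 1*78) + M)² = ((-8/3 - 1*78) + 1247/33)² = ((-8/3 - 78) + 1247/33)² = (-242/3 + 1247/33)² = (-1415/33)² = 2002225/1089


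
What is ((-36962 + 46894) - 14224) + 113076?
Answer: 108784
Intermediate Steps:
((-36962 + 46894) - 14224) + 113076 = (9932 - 14224) + 113076 = -4292 + 113076 = 108784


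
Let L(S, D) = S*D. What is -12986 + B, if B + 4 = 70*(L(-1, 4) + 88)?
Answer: -7110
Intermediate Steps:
L(S, D) = D*S
B = 5876 (B = -4 + 70*(4*(-1) + 88) = -4 + 70*(-4 + 88) = -4 + 70*84 = -4 + 5880 = 5876)
-12986 + B = -12986 + 5876 = -7110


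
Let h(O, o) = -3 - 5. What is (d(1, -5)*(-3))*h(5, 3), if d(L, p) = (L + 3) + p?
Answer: -24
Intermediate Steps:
h(O, o) = -8
d(L, p) = 3 + L + p (d(L, p) = (3 + L) + p = 3 + L + p)
(d(1, -5)*(-3))*h(5, 3) = ((3 + 1 - 5)*(-3))*(-8) = -1*(-3)*(-8) = 3*(-8) = -24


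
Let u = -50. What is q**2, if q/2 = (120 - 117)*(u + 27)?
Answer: 19044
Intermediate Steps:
q = -138 (q = 2*((120 - 117)*(-50 + 27)) = 2*(3*(-23)) = 2*(-69) = -138)
q**2 = (-138)**2 = 19044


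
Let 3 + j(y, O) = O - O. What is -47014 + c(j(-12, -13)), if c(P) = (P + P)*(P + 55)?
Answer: -47326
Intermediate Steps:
j(y, O) = -3 (j(y, O) = -3 + (O - O) = -3 + 0 = -3)
c(P) = 2*P*(55 + P) (c(P) = (2*P)*(55 + P) = 2*P*(55 + P))
-47014 + c(j(-12, -13)) = -47014 + 2*(-3)*(55 - 3) = -47014 + 2*(-3)*52 = -47014 - 312 = -47326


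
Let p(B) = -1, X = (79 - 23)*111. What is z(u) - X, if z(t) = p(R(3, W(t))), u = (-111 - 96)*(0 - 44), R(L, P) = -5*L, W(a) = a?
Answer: -6217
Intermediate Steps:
u = 9108 (u = -207*(-44) = 9108)
X = 6216 (X = 56*111 = 6216)
z(t) = -1
z(u) - X = -1 - 1*6216 = -1 - 6216 = -6217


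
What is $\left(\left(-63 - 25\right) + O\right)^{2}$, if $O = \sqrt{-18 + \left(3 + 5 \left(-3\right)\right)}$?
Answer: $\left(88 - i \sqrt{30}\right)^{2} \approx 7714.0 - 963.99 i$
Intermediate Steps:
$O = i \sqrt{30}$ ($O = \sqrt{-18 + \left(3 - 15\right)} = \sqrt{-18 - 12} = \sqrt{-30} = i \sqrt{30} \approx 5.4772 i$)
$\left(\left(-63 - 25\right) + O\right)^{2} = \left(\left(-63 - 25\right) + i \sqrt{30}\right)^{2} = \left(-88 + i \sqrt{30}\right)^{2}$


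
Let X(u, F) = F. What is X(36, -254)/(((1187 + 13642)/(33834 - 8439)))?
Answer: -2150110/4943 ≈ -434.98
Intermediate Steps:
X(36, -254)/(((1187 + 13642)/(33834 - 8439))) = -254*(33834 - 8439)/(1187 + 13642) = -254/(14829/25395) = -254/(14829*(1/25395)) = -254/4943/8465 = -254*8465/4943 = -2150110/4943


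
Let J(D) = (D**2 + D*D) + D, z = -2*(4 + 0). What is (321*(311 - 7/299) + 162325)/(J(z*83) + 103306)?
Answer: 78382397/294345766 ≈ 0.26629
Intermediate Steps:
z = -8 (z = -2*4 = -8)
J(D) = D + 2*D**2 (J(D) = (D**2 + D**2) + D = 2*D**2 + D = D + 2*D**2)
(321*(311 - 7/299) + 162325)/(J(z*83) + 103306) = (321*(311 - 7/299) + 162325)/((-8*83)*(1 + 2*(-8*83)) + 103306) = (321*(311 - 7*1/299) + 162325)/(-664*(1 + 2*(-664)) + 103306) = (321*(311 - 7/299) + 162325)/(-664*(1 - 1328) + 103306) = (321*(92982/299) + 162325)/(-664*(-1327) + 103306) = (29847222/299 + 162325)/(881128 + 103306) = (78382397/299)/984434 = (78382397/299)*(1/984434) = 78382397/294345766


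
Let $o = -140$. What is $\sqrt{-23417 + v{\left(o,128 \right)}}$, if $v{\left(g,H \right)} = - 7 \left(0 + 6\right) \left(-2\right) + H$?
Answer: $i \sqrt{23205} \approx 152.33 i$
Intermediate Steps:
$v{\left(g,H \right)} = 84 + H$ ($v{\left(g,H \right)} = - 7 \cdot 6 \left(-2\right) + H = \left(-7\right) \left(-12\right) + H = 84 + H$)
$\sqrt{-23417 + v{\left(o,128 \right)}} = \sqrt{-23417 + \left(84 + 128\right)} = \sqrt{-23417 + 212} = \sqrt{-23205} = i \sqrt{23205}$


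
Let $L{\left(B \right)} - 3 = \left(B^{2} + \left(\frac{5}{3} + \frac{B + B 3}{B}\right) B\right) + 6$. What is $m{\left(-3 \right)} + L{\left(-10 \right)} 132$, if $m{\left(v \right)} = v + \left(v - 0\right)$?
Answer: $6902$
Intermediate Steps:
$m{\left(v \right)} = 2 v$ ($m{\left(v \right)} = v + \left(v + 0\right) = v + v = 2 v$)
$L{\left(B \right)} = 9 + B^{2} + \frac{17 B}{3}$ ($L{\left(B \right)} = 3 + \left(\left(B^{2} + \left(\frac{5}{3} + \frac{B + B 3}{B}\right) B\right) + 6\right) = 3 + \left(\left(B^{2} + \left(5 \cdot \frac{1}{3} + \frac{B + 3 B}{B}\right) B\right) + 6\right) = 3 + \left(\left(B^{2} + \left(\frac{5}{3} + \frac{4 B}{B}\right) B\right) + 6\right) = 3 + \left(\left(B^{2} + \left(\frac{5}{3} + 4\right) B\right) + 6\right) = 3 + \left(\left(B^{2} + \frac{17 B}{3}\right) + 6\right) = 3 + \left(6 + B^{2} + \frac{17 B}{3}\right) = 9 + B^{2} + \frac{17 B}{3}$)
$m{\left(-3 \right)} + L{\left(-10 \right)} 132 = 2 \left(-3\right) + \left(9 + \left(-10\right)^{2} + \frac{17}{3} \left(-10\right)\right) 132 = -6 + \left(9 + 100 - \frac{170}{3}\right) 132 = -6 + \frac{157}{3} \cdot 132 = -6 + 6908 = 6902$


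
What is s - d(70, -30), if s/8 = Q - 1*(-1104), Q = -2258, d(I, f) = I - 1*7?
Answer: -9295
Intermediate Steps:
d(I, f) = -7 + I (d(I, f) = I - 7 = -7 + I)
s = -9232 (s = 8*(-2258 - 1*(-1104)) = 8*(-2258 + 1104) = 8*(-1154) = -9232)
s - d(70, -30) = -9232 - (-7 + 70) = -9232 - 1*63 = -9232 - 63 = -9295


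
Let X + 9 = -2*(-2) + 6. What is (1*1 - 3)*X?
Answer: -2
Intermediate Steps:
X = 1 (X = -9 + (-2*(-2) + 6) = -9 + (4 + 6) = -9 + 10 = 1)
(1*1 - 3)*X = (1*1 - 3)*1 = (1 - 3)*1 = -2*1 = -2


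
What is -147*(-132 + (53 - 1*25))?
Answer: 15288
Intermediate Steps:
-147*(-132 + (53 - 1*25)) = -147*(-132 + (53 - 25)) = -147*(-132 + 28) = -147*(-104) = 15288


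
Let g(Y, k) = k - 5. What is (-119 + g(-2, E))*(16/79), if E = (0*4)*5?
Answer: -1984/79 ≈ -25.114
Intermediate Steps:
E = 0 (E = 0*5 = 0)
g(Y, k) = -5 + k
(-119 + g(-2, E))*(16/79) = (-119 + (-5 + 0))*(16/79) = (-119 - 5)*(16*(1/79)) = -124*16/79 = -1984/79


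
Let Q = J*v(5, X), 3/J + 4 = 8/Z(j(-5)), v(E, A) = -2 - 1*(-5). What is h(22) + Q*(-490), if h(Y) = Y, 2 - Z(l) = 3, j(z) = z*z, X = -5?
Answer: 779/2 ≈ 389.50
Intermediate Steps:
j(z) = z²
Z(l) = -1 (Z(l) = 2 - 1*3 = 2 - 3 = -1)
v(E, A) = 3 (v(E, A) = -2 + 5 = 3)
J = -¼ (J = 3/(-4 + 8/(-1)) = 3/(-4 + 8*(-1)) = 3/(-4 - 8) = 3/(-12) = 3*(-1/12) = -¼ ≈ -0.25000)
Q = -¾ (Q = -¼*3 = -¾ ≈ -0.75000)
h(22) + Q*(-490) = 22 - ¾*(-490) = 22 + 735/2 = 779/2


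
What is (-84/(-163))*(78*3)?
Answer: 19656/163 ≈ 120.59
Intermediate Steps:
(-84/(-163))*(78*3) = -84*(-1/163)*234 = (84/163)*234 = 19656/163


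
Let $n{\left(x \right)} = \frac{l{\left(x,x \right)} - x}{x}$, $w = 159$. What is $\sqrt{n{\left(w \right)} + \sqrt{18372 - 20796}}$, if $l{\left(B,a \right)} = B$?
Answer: $\sqrt[4]{-2424} \approx 4.9616 + 4.9616 i$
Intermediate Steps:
$n{\left(x \right)} = 0$ ($n{\left(x \right)} = \frac{x - x}{x} = \frac{0}{x} = 0$)
$\sqrt{n{\left(w \right)} + \sqrt{18372 - 20796}} = \sqrt{0 + \sqrt{18372 - 20796}} = \sqrt{0 + \sqrt{-2424}} = \sqrt{0 + 2 i \sqrt{606}} = \sqrt{2 i \sqrt{606}} = 2^{\frac{3}{4}} \sqrt[4]{303} \sqrt{i}$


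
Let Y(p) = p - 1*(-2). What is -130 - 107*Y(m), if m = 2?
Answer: -558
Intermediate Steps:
Y(p) = 2 + p (Y(p) = p + 2 = 2 + p)
-130 - 107*Y(m) = -130 - 107*(2 + 2) = -130 - 107*4 = -130 - 428 = -558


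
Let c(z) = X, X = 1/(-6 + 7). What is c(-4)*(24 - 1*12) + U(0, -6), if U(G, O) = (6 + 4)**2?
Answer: 112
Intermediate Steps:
U(G, O) = 100 (U(G, O) = 10**2 = 100)
X = 1 (X = 1/1 = 1)
c(z) = 1
c(-4)*(24 - 1*12) + U(0, -6) = 1*(24 - 1*12) + 100 = 1*(24 - 12) + 100 = 1*12 + 100 = 12 + 100 = 112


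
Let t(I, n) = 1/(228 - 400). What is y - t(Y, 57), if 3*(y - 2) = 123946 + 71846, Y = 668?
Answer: 11225753/172 ≈ 65266.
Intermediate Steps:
t(I, n) = -1/172 (t(I, n) = 1/(-172) = -1/172)
y = 65266 (y = 2 + (123946 + 71846)/3 = 2 + (⅓)*195792 = 2 + 65264 = 65266)
y - t(Y, 57) = 65266 - 1*(-1/172) = 65266 + 1/172 = 11225753/172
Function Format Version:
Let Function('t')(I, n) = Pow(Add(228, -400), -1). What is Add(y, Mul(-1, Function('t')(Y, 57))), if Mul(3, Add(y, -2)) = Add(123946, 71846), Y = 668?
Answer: Rational(11225753, 172) ≈ 65266.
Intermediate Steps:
Function('t')(I, n) = Rational(-1, 172) (Function('t')(I, n) = Pow(-172, -1) = Rational(-1, 172))
y = 65266 (y = Add(2, Mul(Rational(1, 3), Add(123946, 71846))) = Add(2, Mul(Rational(1, 3), 195792)) = Add(2, 65264) = 65266)
Add(y, Mul(-1, Function('t')(Y, 57))) = Add(65266, Mul(-1, Rational(-1, 172))) = Add(65266, Rational(1, 172)) = Rational(11225753, 172)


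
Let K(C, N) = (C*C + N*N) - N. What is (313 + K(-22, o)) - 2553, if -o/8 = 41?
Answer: 106156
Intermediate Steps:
o = -328 (o = -8*41 = -328)
K(C, N) = C² + N² - N (K(C, N) = (C² + N²) - N = C² + N² - N)
(313 + K(-22, o)) - 2553 = (313 + ((-22)² + (-328)² - 1*(-328))) - 2553 = (313 + (484 + 107584 + 328)) - 2553 = (313 + 108396) - 2553 = 108709 - 2553 = 106156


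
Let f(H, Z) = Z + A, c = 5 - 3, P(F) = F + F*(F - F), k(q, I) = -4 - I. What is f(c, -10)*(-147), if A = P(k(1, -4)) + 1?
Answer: 1323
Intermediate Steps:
P(F) = F (P(F) = F + F*0 = F + 0 = F)
c = 2
A = 1 (A = (-4 - 1*(-4)) + 1 = (-4 + 4) + 1 = 0 + 1 = 1)
f(H, Z) = 1 + Z (f(H, Z) = Z + 1 = 1 + Z)
f(c, -10)*(-147) = (1 - 10)*(-147) = -9*(-147) = 1323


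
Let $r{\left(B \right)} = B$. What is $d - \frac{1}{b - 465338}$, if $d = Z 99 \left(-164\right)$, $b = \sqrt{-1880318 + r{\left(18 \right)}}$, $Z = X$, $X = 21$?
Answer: $- \frac{36915533630159363}{108270667272} + \frac{5 i \sqrt{18803}}{108270667272} \approx -3.4096 \cdot 10^{5} + 6.3325 \cdot 10^{-9} i$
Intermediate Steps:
$Z = 21$
$b = 10 i \sqrt{18803}$ ($b = \sqrt{-1880318 + 18} = \sqrt{-1880300} = 10 i \sqrt{18803} \approx 1371.2 i$)
$d = -340956$ ($d = 21 \cdot 99 \left(-164\right) = 2079 \left(-164\right) = -340956$)
$d - \frac{1}{b - 465338} = -340956 - \frac{1}{10 i \sqrt{18803} - 465338} = -340956 - \frac{1}{-465338 + 10 i \sqrt{18803}}$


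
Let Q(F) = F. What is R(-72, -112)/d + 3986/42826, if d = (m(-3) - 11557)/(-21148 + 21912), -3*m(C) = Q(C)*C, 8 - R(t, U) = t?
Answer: -32143087/6188357 ≈ -5.1941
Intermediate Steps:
R(t, U) = 8 - t
m(C) = -C²/3 (m(C) = -C*C/3 = -C²/3)
d = -2890/191 (d = (-⅓*(-3)² - 11557)/(-21148 + 21912) = (-⅓*9 - 11557)/764 = (-3 - 11557)*(1/764) = -11560*1/764 = -2890/191 ≈ -15.131)
R(-72, -112)/d + 3986/42826 = (8 - 1*(-72))/(-2890/191) + 3986/42826 = (8 + 72)*(-191/2890) + 3986*(1/42826) = 80*(-191/2890) + 1993/21413 = -1528/289 + 1993/21413 = -32143087/6188357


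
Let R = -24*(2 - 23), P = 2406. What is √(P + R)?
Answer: √2910 ≈ 53.944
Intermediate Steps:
R = 504 (R = -24*(-21) = 504)
√(P + R) = √(2406 + 504) = √2910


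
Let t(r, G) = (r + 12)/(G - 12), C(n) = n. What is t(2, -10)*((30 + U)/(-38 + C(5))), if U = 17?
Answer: 329/363 ≈ 0.90634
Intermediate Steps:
t(r, G) = (12 + r)/(-12 + G)
t(2, -10)*((30 + U)/(-38 + C(5))) = ((12 + 2)/(-12 - 10))*((30 + 17)/(-38 + 5)) = (14/(-22))*(47/(-33)) = (-1/22*14)*(47*(-1/33)) = -7/11*(-47/33) = 329/363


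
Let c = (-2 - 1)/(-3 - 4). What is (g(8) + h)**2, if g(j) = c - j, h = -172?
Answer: 1580049/49 ≈ 32246.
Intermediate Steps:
c = 3/7 (c = -3/(-7) = -3*(-1/7) = 3/7 ≈ 0.42857)
g(j) = 3/7 - j
(g(8) + h)**2 = ((3/7 - 1*8) - 172)**2 = ((3/7 - 8) - 172)**2 = (-53/7 - 172)**2 = (-1257/7)**2 = 1580049/49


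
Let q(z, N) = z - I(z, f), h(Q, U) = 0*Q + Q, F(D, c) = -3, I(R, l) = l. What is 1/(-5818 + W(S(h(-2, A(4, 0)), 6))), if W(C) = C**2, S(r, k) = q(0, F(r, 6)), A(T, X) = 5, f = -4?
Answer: -1/5802 ≈ -0.00017235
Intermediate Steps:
h(Q, U) = Q (h(Q, U) = 0 + Q = Q)
q(z, N) = 4 + z (q(z, N) = z - 1*(-4) = z + 4 = 4 + z)
S(r, k) = 4 (S(r, k) = 4 + 0 = 4)
1/(-5818 + W(S(h(-2, A(4, 0)), 6))) = 1/(-5818 + 4**2) = 1/(-5818 + 16) = 1/(-5802) = -1/5802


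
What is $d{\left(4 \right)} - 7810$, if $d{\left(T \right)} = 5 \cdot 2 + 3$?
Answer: $-7797$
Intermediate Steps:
$d{\left(T \right)} = 13$ ($d{\left(T \right)} = 10 + 3 = 13$)
$d{\left(4 \right)} - 7810 = 13 - 7810 = -7797$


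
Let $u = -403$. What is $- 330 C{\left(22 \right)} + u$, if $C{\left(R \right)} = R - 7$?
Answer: $-5353$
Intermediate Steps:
$C{\left(R \right)} = -7 + R$
$- 330 C{\left(22 \right)} + u = - 330 \left(-7 + 22\right) - 403 = \left(-330\right) 15 - 403 = -4950 - 403 = -5353$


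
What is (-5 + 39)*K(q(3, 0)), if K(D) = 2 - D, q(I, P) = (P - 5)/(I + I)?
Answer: 289/3 ≈ 96.333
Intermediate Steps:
q(I, P) = (-5 + P)/(2*I) (q(I, P) = (-5 + P)/((2*I)) = (-5 + P)*(1/(2*I)) = (-5 + P)/(2*I))
(-5 + 39)*K(q(3, 0)) = (-5 + 39)*(2 - (-5 + 0)/(2*3)) = 34*(2 - (-5)/(2*3)) = 34*(2 - 1*(-5/6)) = 34*(2 + 5/6) = 34*(17/6) = 289/3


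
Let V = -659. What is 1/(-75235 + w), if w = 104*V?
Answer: -1/143771 ≈ -6.9555e-6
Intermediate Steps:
w = -68536 (w = 104*(-659) = -68536)
1/(-75235 + w) = 1/(-75235 - 68536) = 1/(-143771) = -1/143771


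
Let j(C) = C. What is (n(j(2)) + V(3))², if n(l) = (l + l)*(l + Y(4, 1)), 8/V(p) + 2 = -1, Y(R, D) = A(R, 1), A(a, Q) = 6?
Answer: 7744/9 ≈ 860.44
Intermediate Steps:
Y(R, D) = 6
V(p) = -8/3 (V(p) = 8/(-2 - 1) = 8/(-3) = 8*(-⅓) = -8/3)
n(l) = 2*l*(6 + l) (n(l) = (l + l)*(l + 6) = (2*l)*(6 + l) = 2*l*(6 + l))
(n(j(2)) + V(3))² = (2*2*(6 + 2) - 8/3)² = (2*2*8 - 8/3)² = (32 - 8/3)² = (88/3)² = 7744/9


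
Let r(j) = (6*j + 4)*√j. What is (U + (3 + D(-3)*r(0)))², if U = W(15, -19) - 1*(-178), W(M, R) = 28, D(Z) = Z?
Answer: 43681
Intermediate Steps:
r(j) = √j*(4 + 6*j) (r(j) = (4 + 6*j)*√j = √j*(4 + 6*j))
U = 206 (U = 28 - 1*(-178) = 28 + 178 = 206)
(U + (3 + D(-3)*r(0)))² = (206 + (3 - 3*√0*(4 + 6*0)))² = (206 + (3 - 0*(4 + 0)))² = (206 + (3 - 0*4))² = (206 + (3 - 3*0))² = (206 + (3 + 0))² = (206 + 3)² = 209² = 43681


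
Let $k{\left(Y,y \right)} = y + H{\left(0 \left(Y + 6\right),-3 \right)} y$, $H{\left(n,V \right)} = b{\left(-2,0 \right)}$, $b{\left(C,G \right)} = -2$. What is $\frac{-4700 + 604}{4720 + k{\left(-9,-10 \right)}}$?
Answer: $- \frac{2048}{2365} \approx -0.86596$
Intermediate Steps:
$H{\left(n,V \right)} = -2$
$k{\left(Y,y \right)} = - y$ ($k{\left(Y,y \right)} = y - 2 y = - y$)
$\frac{-4700 + 604}{4720 + k{\left(-9,-10 \right)}} = \frac{-4700 + 604}{4720 - -10} = - \frac{4096}{4720 + 10} = - \frac{4096}{4730} = \left(-4096\right) \frac{1}{4730} = - \frac{2048}{2365}$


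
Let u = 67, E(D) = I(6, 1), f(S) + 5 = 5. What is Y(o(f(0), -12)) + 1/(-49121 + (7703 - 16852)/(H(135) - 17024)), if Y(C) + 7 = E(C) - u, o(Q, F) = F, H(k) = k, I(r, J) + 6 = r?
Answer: -61390077969/829595420 ≈ -74.000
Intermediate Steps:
I(r, J) = -6 + r
f(S) = 0 (f(S) = -5 + 5 = 0)
E(D) = 0 (E(D) = -6 + 6 = 0)
Y(C) = -74 (Y(C) = -7 + (0 - 1*67) = -7 + (0 - 67) = -7 - 67 = -74)
Y(o(f(0), -12)) + 1/(-49121 + (7703 - 16852)/(H(135) - 17024)) = -74 + 1/(-49121 + (7703 - 16852)/(135 - 17024)) = -74 + 1/(-49121 - 9149/(-16889)) = -74 + 1/(-49121 - 9149*(-1/16889)) = -74 + 1/(-49121 + 9149/16889) = -74 + 1/(-829595420/16889) = -74 - 16889/829595420 = -61390077969/829595420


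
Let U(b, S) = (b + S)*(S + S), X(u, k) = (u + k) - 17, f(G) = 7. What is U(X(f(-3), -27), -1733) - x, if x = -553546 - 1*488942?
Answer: 7177308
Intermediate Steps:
x = -1042488 (x = -553546 - 488942 = -1042488)
X(u, k) = -17 + k + u (X(u, k) = (k + u) - 17 = -17 + k + u)
U(b, S) = 2*S*(S + b) (U(b, S) = (S + b)*(2*S) = 2*S*(S + b))
U(X(f(-3), -27), -1733) - x = 2*(-1733)*(-1733 + (-17 - 27 + 7)) - 1*(-1042488) = 2*(-1733)*(-1733 - 37) + 1042488 = 2*(-1733)*(-1770) + 1042488 = 6134820 + 1042488 = 7177308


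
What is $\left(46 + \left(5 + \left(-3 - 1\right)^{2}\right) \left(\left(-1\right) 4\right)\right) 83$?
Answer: $-3154$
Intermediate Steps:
$\left(46 + \left(5 + \left(-3 - 1\right)^{2}\right) \left(\left(-1\right) 4\right)\right) 83 = \left(46 + \left(5 + \left(-4\right)^{2}\right) \left(-4\right)\right) 83 = \left(46 + \left(5 + 16\right) \left(-4\right)\right) 83 = \left(46 + 21 \left(-4\right)\right) 83 = \left(46 - 84\right) 83 = \left(-38\right) 83 = -3154$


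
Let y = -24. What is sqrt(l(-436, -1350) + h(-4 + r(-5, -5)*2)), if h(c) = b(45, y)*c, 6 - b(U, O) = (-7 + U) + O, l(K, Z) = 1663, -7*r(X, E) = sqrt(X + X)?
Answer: sqrt(83055 + 112*I*sqrt(10))/7 ≈ 41.17 + 0.087782*I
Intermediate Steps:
r(X, E) = -sqrt(2)*sqrt(X)/7 (r(X, E) = -sqrt(X + X)/7 = -sqrt(2)*sqrt(X)/7)
b(U, O) = 13 - O - U (b(U, O) = 6 - ((-7 + U) + O) = 6 - (-7 + O + U) = 6 + (7 - O - U) = 13 - O - U)
h(c) = -8*c (h(c) = (13 - 1*(-24) - 1*45)*c = (13 + 24 - 45)*c = -8*c)
sqrt(l(-436, -1350) + h(-4 + r(-5, -5)*2)) = sqrt(1663 - 8*(-4 - sqrt(2)*sqrt(-5)/7*2)) = sqrt(1663 - 8*(-4 - sqrt(2)*I*sqrt(5)/7*2)) = sqrt(1663 - 8*(-4 - I*sqrt(10)/7*2)) = sqrt(1663 - 8*(-4 - 2*I*sqrt(10)/7)) = sqrt(1663 + (32 + 16*I*sqrt(10)/7)) = sqrt(1695 + 16*I*sqrt(10)/7)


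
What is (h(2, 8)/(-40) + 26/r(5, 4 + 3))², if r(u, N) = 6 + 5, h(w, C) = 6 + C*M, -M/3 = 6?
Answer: 1635841/48400 ≈ 33.798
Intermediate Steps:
M = -18 (M = -3*6 = -18)
h(w, C) = 6 - 18*C (h(w, C) = 6 + C*(-18) = 6 - 18*C)
r(u, N) = 11
(h(2, 8)/(-40) + 26/r(5, 4 + 3))² = ((6 - 18*8)/(-40) + 26/11)² = ((6 - 144)*(-1/40) + 26*(1/11))² = (-138*(-1/40) + 26/11)² = (69/20 + 26/11)² = (1279/220)² = 1635841/48400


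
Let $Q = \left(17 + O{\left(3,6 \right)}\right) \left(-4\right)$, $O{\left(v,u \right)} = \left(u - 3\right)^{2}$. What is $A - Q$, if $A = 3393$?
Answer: $3497$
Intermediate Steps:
$O{\left(v,u \right)} = \left(-3 + u\right)^{2}$
$Q = -104$ ($Q = \left(17 + \left(-3 + 6\right)^{2}\right) \left(-4\right) = \left(17 + 3^{2}\right) \left(-4\right) = \left(17 + 9\right) \left(-4\right) = 26 \left(-4\right) = -104$)
$A - Q = 3393 - -104 = 3393 + 104 = 3497$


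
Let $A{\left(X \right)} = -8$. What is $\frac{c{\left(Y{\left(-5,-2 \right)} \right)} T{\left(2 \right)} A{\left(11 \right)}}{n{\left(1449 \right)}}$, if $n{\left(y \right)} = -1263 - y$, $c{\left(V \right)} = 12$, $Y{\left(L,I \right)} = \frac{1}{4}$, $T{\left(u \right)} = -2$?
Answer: $- \frac{8}{113} \approx -0.070796$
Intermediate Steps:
$Y{\left(L,I \right)} = \frac{1}{4}$
$\frac{c{\left(Y{\left(-5,-2 \right)} \right)} T{\left(2 \right)} A{\left(11 \right)}}{n{\left(1449 \right)}} = \frac{12 \left(-2\right) \left(-8\right)}{-1263 - 1449} = \frac{\left(-24\right) \left(-8\right)}{-1263 - 1449} = \frac{192}{-2712} = 192 \left(- \frac{1}{2712}\right) = - \frac{8}{113}$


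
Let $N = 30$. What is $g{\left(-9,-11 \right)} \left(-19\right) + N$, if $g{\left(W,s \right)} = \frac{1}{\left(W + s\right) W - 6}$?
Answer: $\frac{5201}{174} \approx 29.891$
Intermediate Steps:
$g{\left(W,s \right)} = \frac{1}{-6 + W \left(W + s\right)}$ ($g{\left(W,s \right)} = \frac{1}{W \left(W + s\right) - 6} = \frac{1}{-6 + W \left(W + s\right)}$)
$g{\left(-9,-11 \right)} \left(-19\right) + N = \frac{1}{-6 + \left(-9\right)^{2} - -99} \left(-19\right) + 30 = \frac{1}{-6 + 81 + 99} \left(-19\right) + 30 = \frac{1}{174} \left(-19\right) + 30 = - \frac{19}{174} + 30 = \frac{5201}{174}$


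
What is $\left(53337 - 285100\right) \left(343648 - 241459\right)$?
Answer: $-23683629207$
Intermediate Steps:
$\left(53337 - 285100\right) \left(343648 - 241459\right) = \left(-231763\right) 102189 = -23683629207$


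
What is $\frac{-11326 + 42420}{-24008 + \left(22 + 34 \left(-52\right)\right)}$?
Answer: $- \frac{15547}{12877} \approx -1.2073$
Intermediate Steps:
$\frac{-11326 + 42420}{-24008 + \left(22 + 34 \left(-52\right)\right)} = \frac{31094}{-24008 + \left(22 - 1768\right)} = \frac{31094}{-24008 - 1746} = \frac{31094}{-25754} = 31094 \left(- \frac{1}{25754}\right) = - \frac{15547}{12877}$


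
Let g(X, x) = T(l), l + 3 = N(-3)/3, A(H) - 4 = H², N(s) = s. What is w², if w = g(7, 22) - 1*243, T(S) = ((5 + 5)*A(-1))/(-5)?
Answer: 64009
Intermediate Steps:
A(H) = 4 + H²
l = -4 (l = -3 - 3/3 = -3 - 3*⅓ = -3 - 1 = -4)
T(S) = -10 (T(S) = ((5 + 5)*(4 + (-1)²))/(-5) = (10*(4 + 1))*(-⅕) = (10*5)*(-⅕) = 50*(-⅕) = -10)
g(X, x) = -10
w = -253 (w = -10 - 1*243 = -10 - 243 = -253)
w² = (-253)² = 64009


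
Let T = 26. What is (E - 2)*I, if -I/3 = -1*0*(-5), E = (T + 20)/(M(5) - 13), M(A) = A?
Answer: 0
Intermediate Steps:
E = -23/4 (E = (26 + 20)/(5 - 13) = 46/(-8) = 46*(-⅛) = -23/4 ≈ -5.7500)
I = 0 (I = -3*(-1*0)*(-5) = -0*(-5) = -3*0 = 0)
(E - 2)*I = (-23/4 - 2)*0 = -31/4*0 = 0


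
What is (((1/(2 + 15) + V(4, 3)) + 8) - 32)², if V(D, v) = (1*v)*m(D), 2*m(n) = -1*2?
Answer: 209764/289 ≈ 725.83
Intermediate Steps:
m(n) = -1 (m(n) = (-1*2)/2 = (½)*(-2) = -1)
V(D, v) = -v (V(D, v) = (1*v)*(-1) = v*(-1) = -v)
(((1/(2 + 15) + V(4, 3)) + 8) - 32)² = (((1/(2 + 15) - 1*3) + 8) - 32)² = (((1/17 - 3) + 8) - 32)² = ((-50/17 + 8) - 32)² = (86/17 - 32)² = (-458/17)² = 209764/289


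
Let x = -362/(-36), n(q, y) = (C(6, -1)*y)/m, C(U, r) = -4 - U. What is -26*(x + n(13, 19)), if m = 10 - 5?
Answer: 6539/9 ≈ 726.56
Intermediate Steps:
m = 5
n(q, y) = -2*y (n(q, y) = ((-4 - 1*6)*y)/5 = ((-4 - 6)*y)*(⅕) = -10*y*(⅕) = -2*y)
x = 181/18 (x = -362*(-1/36) = 181/18 ≈ 10.056)
-26*(x + n(13, 19)) = -26*(181/18 - 2*19) = -26*(181/18 - 38) = -26*(-503/18) = 6539/9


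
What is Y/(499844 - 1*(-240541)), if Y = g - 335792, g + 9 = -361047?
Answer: -696848/740385 ≈ -0.94120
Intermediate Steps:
g = -361056 (g = -9 - 361047 = -361056)
Y = -696848 (Y = -361056 - 335792 = -696848)
Y/(499844 - 1*(-240541)) = -696848/(499844 - 1*(-240541)) = -696848/(499844 + 240541) = -696848/740385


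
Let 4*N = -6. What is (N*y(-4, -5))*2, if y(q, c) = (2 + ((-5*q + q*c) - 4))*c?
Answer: 570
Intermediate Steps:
N = -3/2 (N = (¼)*(-6) = -3/2 ≈ -1.5000)
y(q, c) = c*(-2 - 5*q + c*q) (y(q, c) = (2 + ((-5*q + c*q) - 4))*c = (2 + (-4 - 5*q + c*q))*c = (-2 - 5*q + c*q)*c = c*(-2 - 5*q + c*q))
(N*y(-4, -5))*2 = -(-15)*(-2 - 5*(-4) - 5*(-4))/2*2 = -(-15)*(-2 + 20 + 20)/2*2 = -(-15)*38/2*2 = -3/2*(-190)*2 = 285*2 = 570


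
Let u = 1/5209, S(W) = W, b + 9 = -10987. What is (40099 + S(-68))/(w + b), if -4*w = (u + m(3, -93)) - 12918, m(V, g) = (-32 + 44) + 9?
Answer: -208521479/40483046 ≈ -5.1508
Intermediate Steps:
b = -10996 (b = -9 - 10987 = -10996)
u = 1/5209 ≈ 0.00019198
m(V, g) = 21 (m(V, g) = 12 + 9 = 21)
w = 16795118/5209 (w = -((1/5209 + 21) - 12918)/4 = -(109390/5209 - 12918)/4 = -¼*(-67180472/5209) = 16795118/5209 ≈ 3224.3)
(40099 + S(-68))/(w + b) = (40099 - 68)/(16795118/5209 - 10996) = 40031/(-40483046/5209) = 40031*(-5209/40483046) = -208521479/40483046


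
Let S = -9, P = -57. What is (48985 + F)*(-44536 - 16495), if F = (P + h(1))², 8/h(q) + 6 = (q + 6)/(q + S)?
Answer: -9668117596006/3025 ≈ -3.1961e+9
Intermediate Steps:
h(q) = 8/(-6 + (6 + q)/(-9 + q)) (h(q) = 8/(-6 + (q + 6)/(q - 9)) = 8/(-6 + (6 + q)/(-9 + q)))
F = 10233601/3025 (F = (-57 + 8*(9 - 1*1)/(5*(-12 + 1)))² = (-57 + (8/5)*(9 - 1)/(-11))² = (-57 + (8/5)*(-1/11)*8)² = (-57 - 64/55)² = (-3199/55)² = 10233601/3025 ≈ 3383.0)
(48985 + F)*(-44536 - 16495) = (48985 + 10233601/3025)*(-44536 - 16495) = (158413226/3025)*(-61031) = -9668117596006/3025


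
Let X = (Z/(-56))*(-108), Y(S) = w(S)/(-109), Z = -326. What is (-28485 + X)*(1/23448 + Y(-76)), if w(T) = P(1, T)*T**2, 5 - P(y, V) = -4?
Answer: 20700930638709/1490902 ≈ 1.3885e+7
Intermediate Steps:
P(y, V) = 9 (P(y, V) = 5 - 1*(-4) = 5 + 4 = 9)
w(T) = 9*T**2
Y(S) = -9*S**2/109 (Y(S) = (9*S**2)/(-109) = (9*S**2)*(-1/109) = -9*S**2/109)
X = -4401/7 (X = -326/(-56)*(-108) = -326*(-1/56)*(-108) = (163/28)*(-108) = -4401/7 ≈ -628.71)
(-28485 + X)*(1/23448 + Y(-76)) = (-28485 - 4401/7)*(1/23448 - 9/109*(-76)**2) = -203796*(1/23448 - 9/109*5776)/7 = -203796*(1/23448 - 51984/109)/7 = -203796/7*(-1218920723/2555832) = 20700930638709/1490902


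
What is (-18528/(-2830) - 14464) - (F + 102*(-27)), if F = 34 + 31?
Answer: -16652361/1415 ≈ -11768.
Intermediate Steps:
F = 65
(-18528/(-2830) - 14464) - (F + 102*(-27)) = (-18528/(-2830) - 14464) - (65 + 102*(-27)) = (-18528*(-1/2830) - 14464) - (65 - 2754) = (9264/1415 - 14464) - 1*(-2689) = -20457296/1415 + 2689 = -16652361/1415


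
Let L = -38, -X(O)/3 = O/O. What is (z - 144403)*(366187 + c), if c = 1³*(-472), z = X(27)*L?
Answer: -52768651635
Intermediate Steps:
X(O) = -3 (X(O) = -3*O/O = -3*1 = -3)
z = 114 (z = -3*(-38) = 114)
c = -472 (c = 1*(-472) = -472)
(z - 144403)*(366187 + c) = (114 - 144403)*(366187 - 472) = -144289*365715 = -52768651635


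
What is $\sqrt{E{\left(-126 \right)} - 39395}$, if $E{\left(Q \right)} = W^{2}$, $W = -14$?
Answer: $i \sqrt{39199} \approx 197.99 i$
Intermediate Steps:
$E{\left(Q \right)} = 196$ ($E{\left(Q \right)} = \left(-14\right)^{2} = 196$)
$\sqrt{E{\left(-126 \right)} - 39395} = \sqrt{196 - 39395} = \sqrt{-39199} = i \sqrt{39199}$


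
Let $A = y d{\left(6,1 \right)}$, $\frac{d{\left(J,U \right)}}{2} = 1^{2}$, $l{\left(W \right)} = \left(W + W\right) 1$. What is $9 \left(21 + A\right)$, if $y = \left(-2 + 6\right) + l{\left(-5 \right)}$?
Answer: $81$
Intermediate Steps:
$l{\left(W \right)} = 2 W$ ($l{\left(W \right)} = 2 W 1 = 2 W$)
$d{\left(J,U \right)} = 2$ ($d{\left(J,U \right)} = 2 \cdot 1^{2} = 2 \cdot 1 = 2$)
$y = -6$ ($y = \left(-2 + 6\right) + 2 \left(-5\right) = 4 - 10 = -6$)
$A = -12$ ($A = \left(-6\right) 2 = -12$)
$9 \left(21 + A\right) = 9 \left(21 - 12\right) = 9 \cdot 9 = 81$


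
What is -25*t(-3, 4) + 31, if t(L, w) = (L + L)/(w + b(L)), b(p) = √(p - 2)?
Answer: 417/7 - 50*I*√5/7 ≈ 59.571 - 15.972*I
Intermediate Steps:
b(p) = √(-2 + p)
t(L, w) = 2*L/(w + √(-2 + L)) (t(L, w) = (L + L)/(w + √(-2 + L)) = (2*L)/(w + √(-2 + L)) = 2*L/(w + √(-2 + L)))
-25*t(-3, 4) + 31 = -50*(-3)/(4 + √(-2 - 3)) + 31 = -50*(-3)/(4 + √(-5)) + 31 = -50*(-3)/(4 + I*√5) + 31 = -(-150)/(4 + I*√5) + 31 = 150/(4 + I*√5) + 31 = 31 + 150/(4 + I*√5)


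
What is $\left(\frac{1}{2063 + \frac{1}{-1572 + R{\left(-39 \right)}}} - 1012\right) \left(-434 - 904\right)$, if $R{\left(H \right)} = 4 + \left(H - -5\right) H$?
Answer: $\frac{225335121308}{166415} \approx 1.3541 \cdot 10^{6}$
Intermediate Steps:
$R{\left(H \right)} = 4 + H \left(5 + H\right)$ ($R{\left(H \right)} = 4 + \left(H + 5\right) H = 4 + \left(5 + H\right) H = 4 + H \left(5 + H\right)$)
$\left(\frac{1}{2063 + \frac{1}{-1572 + R{\left(-39 \right)}}} - 1012\right) \left(-434 - 904\right) = \left(\frac{1}{2063 + \frac{1}{-1572 + \left(4 + \left(-39\right)^{2} + 5 \left(-39\right)\right)}} - 1012\right) \left(-434 - 904\right) = \left(\frac{1}{2063 + \frac{1}{-1572 + \left(4 + 1521 - 195\right)}} - 1012\right) \left(-1338\right) = \left(\frac{1}{2063 + \frac{1}{-1572 + 1330}} - 1012\right) \left(-1338\right) = \left(\frac{1}{2063 + \frac{1}{-242}} - 1012\right) \left(-1338\right) = \left(\frac{1}{2063 - \frac{1}{242}} - 1012\right) \left(-1338\right) = \left(\frac{1}{\frac{499245}{242}} - 1012\right) \left(-1338\right) = \left(\frac{242}{499245} - 1012\right) \left(-1338\right) = \left(- \frac{505235698}{499245}\right) \left(-1338\right) = \frac{225335121308}{166415}$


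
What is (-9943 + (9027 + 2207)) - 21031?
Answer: -19740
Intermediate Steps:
(-9943 + (9027 + 2207)) - 21031 = (-9943 + 11234) - 21031 = 1291 - 21031 = -19740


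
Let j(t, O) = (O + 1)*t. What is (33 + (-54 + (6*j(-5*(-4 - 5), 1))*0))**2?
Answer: 441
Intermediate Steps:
j(t, O) = t*(1 + O) (j(t, O) = (1 + O)*t = t*(1 + O))
(33 + (-54 + (6*j(-5*(-4 - 5), 1))*0))**2 = (33 + (-54 + (6*((-5*(-4 - 5))*(1 + 1)))*0))**2 = (33 + (-54 + (6*(-5*(-9)*2))*0))**2 = (33 + (-54 + (6*(45*2))*0))**2 = (33 + (-54 + (6*90)*0))**2 = (33 + (-54 + 540*0))**2 = (33 + (-54 + 0))**2 = (33 - 54)**2 = (-21)**2 = 441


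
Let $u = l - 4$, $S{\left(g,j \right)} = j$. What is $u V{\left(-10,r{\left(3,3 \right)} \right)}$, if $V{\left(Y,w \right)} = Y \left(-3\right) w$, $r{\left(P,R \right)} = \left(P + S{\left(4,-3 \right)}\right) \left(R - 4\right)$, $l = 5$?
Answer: $0$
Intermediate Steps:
$r{\left(P,R \right)} = \left(-4 + R\right) \left(-3 + P\right)$ ($r{\left(P,R \right)} = \left(P - 3\right) \left(R - 4\right) = \left(-3 + P\right) \left(-4 + R\right) = \left(-4 + R\right) \left(-3 + P\right)$)
$V{\left(Y,w \right)} = - 3 Y w$
$u = 1$ ($u = 5 - 4 = 1$)
$u V{\left(-10,r{\left(3,3 \right)} \right)} = 1 \left(\left(-3\right) \left(-10\right) \left(12 - 12 - 9 + 3 \cdot 3\right)\right) = 1 \left(\left(-3\right) \left(-10\right) \left(12 - 12 - 9 + 9\right)\right) = 1 \left(\left(-3\right) \left(-10\right) 0\right) = 1 \cdot 0 = 0$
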